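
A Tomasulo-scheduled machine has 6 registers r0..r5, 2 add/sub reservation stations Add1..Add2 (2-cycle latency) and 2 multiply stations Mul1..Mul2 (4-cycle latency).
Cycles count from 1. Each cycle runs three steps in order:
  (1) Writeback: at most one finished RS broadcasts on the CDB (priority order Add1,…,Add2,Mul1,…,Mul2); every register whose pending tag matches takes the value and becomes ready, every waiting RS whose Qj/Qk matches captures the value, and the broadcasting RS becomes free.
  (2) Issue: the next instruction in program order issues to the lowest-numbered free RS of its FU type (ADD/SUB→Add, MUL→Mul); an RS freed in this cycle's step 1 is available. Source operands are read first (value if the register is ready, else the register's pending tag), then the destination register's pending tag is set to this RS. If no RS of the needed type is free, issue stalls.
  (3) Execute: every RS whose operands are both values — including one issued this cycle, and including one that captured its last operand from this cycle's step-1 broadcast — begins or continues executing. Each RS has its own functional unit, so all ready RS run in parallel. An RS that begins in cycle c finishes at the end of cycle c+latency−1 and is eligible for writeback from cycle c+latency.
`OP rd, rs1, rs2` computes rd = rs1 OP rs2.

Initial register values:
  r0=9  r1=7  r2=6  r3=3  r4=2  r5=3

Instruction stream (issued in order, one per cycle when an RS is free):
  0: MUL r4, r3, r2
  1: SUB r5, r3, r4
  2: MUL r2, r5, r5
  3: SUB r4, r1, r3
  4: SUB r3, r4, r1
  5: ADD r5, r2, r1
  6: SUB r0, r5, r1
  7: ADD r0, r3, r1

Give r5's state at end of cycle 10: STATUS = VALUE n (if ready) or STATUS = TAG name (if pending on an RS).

  c1: issue MUL r4<-Mul1  regs: r0:9,r1:7,r2:6,r3:3,r4:Mul1,r5:3
  c2: issue SUB r5<-Add1  regs: r0:9,r1:7,r2:6,r3:3,r4:Mul1,r5:Add1
  c3: issue MUL r2<-Mul2  regs: r0:9,r1:7,r2:Mul2,r3:3,r4:Mul1,r5:Add1
  c4: issue SUB r4<-Add2  regs: r0:9,r1:7,r2:Mul2,r3:3,r4:Add2,r5:Add1
  c5: CDB Mul1=18; stall  regs: r0:9,r1:7,r2:Mul2,r3:3,r4:Add2,r5:Add1
  c6: CDB Add2=4; issue SUB r3<-Add2  regs: r0:9,r1:7,r2:Mul2,r3:Add2,r4:4,r5:Add1
  c7: CDB Add1=-15; issue ADD r5<-Add1  regs: r0:9,r1:7,r2:Mul2,r3:Add2,r4:4,r5:Add1
  c8: CDB Add2=-3; issue SUB r0<-Add2  regs: r0:Add2,r1:7,r2:Mul2,r3:-3,r4:4,r5:Add1
  c9: stall  regs: r0:Add2,r1:7,r2:Mul2,r3:-3,r4:4,r5:Add1
  c10: stall  regs: r0:Add2,r1:7,r2:Mul2,r3:-3,r4:4,r5:Add1

STATUS = TAG Add1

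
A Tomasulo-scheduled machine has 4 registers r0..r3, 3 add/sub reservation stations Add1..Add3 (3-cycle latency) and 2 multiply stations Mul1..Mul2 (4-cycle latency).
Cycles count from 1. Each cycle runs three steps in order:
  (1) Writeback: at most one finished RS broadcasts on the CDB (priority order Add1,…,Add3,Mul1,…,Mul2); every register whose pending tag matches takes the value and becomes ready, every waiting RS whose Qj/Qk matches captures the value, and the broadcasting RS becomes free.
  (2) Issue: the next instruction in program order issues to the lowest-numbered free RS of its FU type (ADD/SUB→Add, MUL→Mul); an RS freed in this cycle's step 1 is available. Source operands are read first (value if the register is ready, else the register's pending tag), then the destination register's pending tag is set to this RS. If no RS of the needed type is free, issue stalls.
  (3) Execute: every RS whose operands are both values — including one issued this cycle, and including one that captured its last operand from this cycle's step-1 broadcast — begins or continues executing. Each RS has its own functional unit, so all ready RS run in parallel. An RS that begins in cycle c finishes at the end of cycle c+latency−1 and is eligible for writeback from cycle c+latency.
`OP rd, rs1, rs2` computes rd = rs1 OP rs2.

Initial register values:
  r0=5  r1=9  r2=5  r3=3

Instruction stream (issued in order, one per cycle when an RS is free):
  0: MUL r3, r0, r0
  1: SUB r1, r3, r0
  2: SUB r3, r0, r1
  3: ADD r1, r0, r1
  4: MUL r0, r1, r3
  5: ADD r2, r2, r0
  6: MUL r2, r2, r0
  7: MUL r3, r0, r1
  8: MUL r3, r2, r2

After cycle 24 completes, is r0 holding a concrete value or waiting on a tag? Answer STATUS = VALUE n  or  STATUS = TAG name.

c1: issue MUL r3<-Mul1 | r0:5,r1:9,r2:5,r3:Mul1
c2: issue SUB r1<-Add1 | r0:5,r1:Add1,r2:5,r3:Mul1
c3: issue SUB r3<-Add2 | r0:5,r1:Add1,r2:5,r3:Add2
c4: issue ADD r1<-Add3 | r0:5,r1:Add3,r2:5,r3:Add2
c5: CDB Mul1=25; issue MUL r0<-Mul1 | r0:Mul1,r1:Add3,r2:5,r3:Add2
c6: stall | r0:Mul1,r1:Add3,r2:5,r3:Add2
c7: stall | r0:Mul1,r1:Add3,r2:5,r3:Add2
c8: CDB Add1=20; issue ADD r2<-Add1 | r0:Mul1,r1:Add3,r2:Add1,r3:Add2
c9: issue MUL r2<-Mul2 | r0:Mul1,r1:Add3,r2:Mul2,r3:Add2
c10: stall | r0:Mul1,r1:Add3,r2:Mul2,r3:Add2
c11: CDB Add2=-15; stall | r0:Mul1,r1:Add3,r2:Mul2,r3:-15
c12: CDB Add3=25; stall | r0:Mul1,r1:25,r2:Mul2,r3:-15
c13: stall | r0:Mul1,r1:25,r2:Mul2,r3:-15
c14: stall | r0:Mul1,r1:25,r2:Mul2,r3:-15
c15: stall | r0:Mul1,r1:25,r2:Mul2,r3:-15
c16: CDB Mul1=-375; issue MUL r3<-Mul1 | r0:-375,r1:25,r2:Mul2,r3:Mul1
c17: stall | r0:-375,r1:25,r2:Mul2,r3:Mul1
c18: stall | r0:-375,r1:25,r2:Mul2,r3:Mul1
c19: CDB Add1=-370; stall | r0:-375,r1:25,r2:Mul2,r3:Mul1
c20: CDB Mul1=-9375; issue MUL r3<-Mul1 | r0:-375,r1:25,r2:Mul2,r3:Mul1
c21: - | r0:-375,r1:25,r2:Mul2,r3:Mul1
c22: - | r0:-375,r1:25,r2:Mul2,r3:Mul1
c23: CDB Mul2=138750 | r0:-375,r1:25,r2:138750,r3:Mul1
c24: - | r0:-375,r1:25,r2:138750,r3:Mul1

STATUS = VALUE -375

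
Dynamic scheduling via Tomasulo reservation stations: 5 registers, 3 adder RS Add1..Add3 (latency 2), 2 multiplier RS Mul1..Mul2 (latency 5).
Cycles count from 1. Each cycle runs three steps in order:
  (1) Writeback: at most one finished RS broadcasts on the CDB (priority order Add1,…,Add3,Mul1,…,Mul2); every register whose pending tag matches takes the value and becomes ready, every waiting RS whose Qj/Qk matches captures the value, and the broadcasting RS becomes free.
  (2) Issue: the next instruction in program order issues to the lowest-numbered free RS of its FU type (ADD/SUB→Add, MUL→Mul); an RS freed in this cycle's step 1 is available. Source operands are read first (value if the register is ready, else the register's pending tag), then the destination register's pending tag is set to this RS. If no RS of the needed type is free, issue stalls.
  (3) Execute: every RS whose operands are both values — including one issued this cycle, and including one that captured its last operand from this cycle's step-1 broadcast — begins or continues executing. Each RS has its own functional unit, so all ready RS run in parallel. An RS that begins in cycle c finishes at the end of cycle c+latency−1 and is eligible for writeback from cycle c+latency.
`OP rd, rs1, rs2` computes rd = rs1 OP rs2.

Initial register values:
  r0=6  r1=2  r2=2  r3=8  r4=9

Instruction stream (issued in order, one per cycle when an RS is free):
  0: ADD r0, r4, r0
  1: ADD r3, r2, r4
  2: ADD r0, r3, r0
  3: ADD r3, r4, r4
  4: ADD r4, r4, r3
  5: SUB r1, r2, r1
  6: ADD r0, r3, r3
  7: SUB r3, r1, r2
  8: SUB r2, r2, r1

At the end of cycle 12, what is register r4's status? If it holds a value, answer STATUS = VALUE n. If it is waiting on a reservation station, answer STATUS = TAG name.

c1: issue ADD r0<-Add1 | r0:Add1,r1:2,r2:2,r3:8,r4:9
c2: issue ADD r3<-Add2 | r0:Add1,r1:2,r2:2,r3:Add2,r4:9
c3: CDB Add1=15; issue ADD r0<-Add1 | r0:Add1,r1:2,r2:2,r3:Add2,r4:9
c4: CDB Add2=11; issue ADD r3<-Add2 | r0:Add1,r1:2,r2:2,r3:Add2,r4:9
c5: issue ADD r4<-Add3 | r0:Add1,r1:2,r2:2,r3:Add2,r4:Add3
c6: CDB Add1=26; issue SUB r1<-Add1 | r0:26,r1:Add1,r2:2,r3:Add2,r4:Add3
c7: CDB Add2=18; issue ADD r0<-Add2 | r0:Add2,r1:Add1,r2:2,r3:18,r4:Add3
c8: CDB Add1=0; issue SUB r3<-Add1 | r0:Add2,r1:0,r2:2,r3:Add1,r4:Add3
c9: CDB Add2=36; issue SUB r2<-Add2 | r0:36,r1:0,r2:Add2,r3:Add1,r4:Add3
c10: CDB Add1=-2 | r0:36,r1:0,r2:Add2,r3:-2,r4:Add3
c11: CDB Add2=2 | r0:36,r1:0,r2:2,r3:-2,r4:Add3
c12: CDB Add3=27 | r0:36,r1:0,r2:2,r3:-2,r4:27

STATUS = VALUE 27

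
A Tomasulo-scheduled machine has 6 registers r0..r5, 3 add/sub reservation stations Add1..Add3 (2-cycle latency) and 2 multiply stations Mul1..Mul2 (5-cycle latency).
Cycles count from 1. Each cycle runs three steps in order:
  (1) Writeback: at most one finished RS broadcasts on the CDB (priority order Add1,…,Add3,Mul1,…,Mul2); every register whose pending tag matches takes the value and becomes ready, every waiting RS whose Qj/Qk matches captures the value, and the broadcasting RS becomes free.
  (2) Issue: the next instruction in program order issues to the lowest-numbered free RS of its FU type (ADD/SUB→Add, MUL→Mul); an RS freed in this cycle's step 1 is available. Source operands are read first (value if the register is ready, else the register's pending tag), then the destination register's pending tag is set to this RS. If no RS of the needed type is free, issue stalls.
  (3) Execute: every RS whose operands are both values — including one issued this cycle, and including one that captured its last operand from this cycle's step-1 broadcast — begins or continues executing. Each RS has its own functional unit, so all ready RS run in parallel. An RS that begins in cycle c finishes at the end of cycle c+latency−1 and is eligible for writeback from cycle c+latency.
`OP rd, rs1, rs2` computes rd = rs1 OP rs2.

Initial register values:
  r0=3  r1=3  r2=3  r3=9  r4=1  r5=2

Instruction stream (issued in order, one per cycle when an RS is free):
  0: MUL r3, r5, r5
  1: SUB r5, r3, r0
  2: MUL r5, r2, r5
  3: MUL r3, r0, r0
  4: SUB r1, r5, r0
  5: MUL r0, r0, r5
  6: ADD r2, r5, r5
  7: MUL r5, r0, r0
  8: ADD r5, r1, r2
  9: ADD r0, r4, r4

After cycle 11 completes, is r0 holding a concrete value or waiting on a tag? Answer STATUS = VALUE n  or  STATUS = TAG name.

STATUS = TAG Mul1

c1: issue MUL r3<-Mul1 | r0:3,r1:3,r2:3,r3:Mul1,r4:1,r5:2
c2: issue SUB r5<-Add1 | r0:3,r1:3,r2:3,r3:Mul1,r4:1,r5:Add1
c3: issue MUL r5<-Mul2 | r0:3,r1:3,r2:3,r3:Mul1,r4:1,r5:Mul2
c4: stall | r0:3,r1:3,r2:3,r3:Mul1,r4:1,r5:Mul2
c5: stall | r0:3,r1:3,r2:3,r3:Mul1,r4:1,r5:Mul2
c6: CDB Mul1=4; issue MUL r3<-Mul1 | r0:3,r1:3,r2:3,r3:Mul1,r4:1,r5:Mul2
c7: issue SUB r1<-Add2 | r0:3,r1:Add2,r2:3,r3:Mul1,r4:1,r5:Mul2
c8: CDB Add1=1; stall | r0:3,r1:Add2,r2:3,r3:Mul1,r4:1,r5:Mul2
c9: stall | r0:3,r1:Add2,r2:3,r3:Mul1,r4:1,r5:Mul2
c10: stall | r0:3,r1:Add2,r2:3,r3:Mul1,r4:1,r5:Mul2
c11: CDB Mul1=9; issue MUL r0<-Mul1 | r0:Mul1,r1:Add2,r2:3,r3:9,r4:1,r5:Mul2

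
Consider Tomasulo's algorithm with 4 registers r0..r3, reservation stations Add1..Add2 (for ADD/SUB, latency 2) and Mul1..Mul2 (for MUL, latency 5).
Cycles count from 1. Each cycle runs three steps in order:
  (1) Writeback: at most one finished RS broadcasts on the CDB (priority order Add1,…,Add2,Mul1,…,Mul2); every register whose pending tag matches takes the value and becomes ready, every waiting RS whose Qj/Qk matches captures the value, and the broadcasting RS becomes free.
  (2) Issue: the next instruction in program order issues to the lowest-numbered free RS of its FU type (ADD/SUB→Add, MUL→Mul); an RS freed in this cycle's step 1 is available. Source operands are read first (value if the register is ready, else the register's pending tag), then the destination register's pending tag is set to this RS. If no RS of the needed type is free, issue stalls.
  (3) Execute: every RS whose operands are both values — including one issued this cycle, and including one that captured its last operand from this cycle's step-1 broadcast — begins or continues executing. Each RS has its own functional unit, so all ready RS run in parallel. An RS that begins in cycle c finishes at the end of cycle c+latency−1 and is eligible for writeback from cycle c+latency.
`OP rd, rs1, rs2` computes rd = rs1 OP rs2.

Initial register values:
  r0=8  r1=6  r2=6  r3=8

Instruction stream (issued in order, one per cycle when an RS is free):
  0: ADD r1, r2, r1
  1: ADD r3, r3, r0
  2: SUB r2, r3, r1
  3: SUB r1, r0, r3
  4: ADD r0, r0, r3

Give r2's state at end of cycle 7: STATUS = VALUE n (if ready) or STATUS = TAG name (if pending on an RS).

STATUS = VALUE 4

  c1: issue ADD r1<-Add1  regs: r0:8,r1:Add1,r2:6,r3:8
  c2: issue ADD r3<-Add2  regs: r0:8,r1:Add1,r2:6,r3:Add2
  c3: CDB Add1=12; issue SUB r2<-Add1  regs: r0:8,r1:12,r2:Add1,r3:Add2
  c4: CDB Add2=16; issue SUB r1<-Add2  regs: r0:8,r1:Add2,r2:Add1,r3:16
  c5: stall  regs: r0:8,r1:Add2,r2:Add1,r3:16
  c6: CDB Add1=4; issue ADD r0<-Add1  regs: r0:Add1,r1:Add2,r2:4,r3:16
  c7: CDB Add2=-8  regs: r0:Add1,r1:-8,r2:4,r3:16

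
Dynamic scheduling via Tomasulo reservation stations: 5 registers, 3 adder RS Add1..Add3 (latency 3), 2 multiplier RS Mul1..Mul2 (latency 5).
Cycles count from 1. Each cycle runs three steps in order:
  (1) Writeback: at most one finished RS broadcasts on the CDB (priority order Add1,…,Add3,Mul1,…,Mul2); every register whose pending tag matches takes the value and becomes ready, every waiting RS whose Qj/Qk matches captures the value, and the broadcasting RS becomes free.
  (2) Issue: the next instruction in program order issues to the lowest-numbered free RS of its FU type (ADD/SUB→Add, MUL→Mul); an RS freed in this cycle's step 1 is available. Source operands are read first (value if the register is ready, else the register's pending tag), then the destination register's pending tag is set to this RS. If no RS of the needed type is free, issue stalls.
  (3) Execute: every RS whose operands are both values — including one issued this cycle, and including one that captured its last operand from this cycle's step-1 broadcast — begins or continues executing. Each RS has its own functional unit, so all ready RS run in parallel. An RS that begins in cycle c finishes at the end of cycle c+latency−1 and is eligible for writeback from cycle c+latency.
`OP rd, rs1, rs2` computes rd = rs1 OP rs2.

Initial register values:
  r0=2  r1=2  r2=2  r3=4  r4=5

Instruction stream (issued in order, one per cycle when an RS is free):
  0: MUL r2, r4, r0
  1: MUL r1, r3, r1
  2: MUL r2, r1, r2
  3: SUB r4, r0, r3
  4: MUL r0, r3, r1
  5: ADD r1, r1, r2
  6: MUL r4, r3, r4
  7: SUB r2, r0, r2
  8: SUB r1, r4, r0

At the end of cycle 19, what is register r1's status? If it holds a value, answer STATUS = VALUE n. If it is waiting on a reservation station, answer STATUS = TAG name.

STATUS = TAG Add3

c1: issue MUL r2<-Mul1 | r0:2,r1:2,r2:Mul1,r3:4,r4:5
c2: issue MUL r1<-Mul2 | r0:2,r1:Mul2,r2:Mul1,r3:4,r4:5
c3: stall | r0:2,r1:Mul2,r2:Mul1,r3:4,r4:5
c4: stall | r0:2,r1:Mul2,r2:Mul1,r3:4,r4:5
c5: stall | r0:2,r1:Mul2,r2:Mul1,r3:4,r4:5
c6: CDB Mul1=10; issue MUL r2<-Mul1 | r0:2,r1:Mul2,r2:Mul1,r3:4,r4:5
c7: CDB Mul2=8; issue SUB r4<-Add1 | r0:2,r1:8,r2:Mul1,r3:4,r4:Add1
c8: issue MUL r0<-Mul2 | r0:Mul2,r1:8,r2:Mul1,r3:4,r4:Add1
c9: issue ADD r1<-Add2 | r0:Mul2,r1:Add2,r2:Mul1,r3:4,r4:Add1
c10: CDB Add1=-2; stall | r0:Mul2,r1:Add2,r2:Mul1,r3:4,r4:-2
c11: stall | r0:Mul2,r1:Add2,r2:Mul1,r3:4,r4:-2
c12: CDB Mul1=80; issue MUL r4<-Mul1 | r0:Mul2,r1:Add2,r2:80,r3:4,r4:Mul1
c13: CDB Mul2=32; issue SUB r2<-Add1 | r0:32,r1:Add2,r2:Add1,r3:4,r4:Mul1
c14: issue SUB r1<-Add3 | r0:32,r1:Add3,r2:Add1,r3:4,r4:Mul1
c15: CDB Add2=88 | r0:32,r1:Add3,r2:Add1,r3:4,r4:Mul1
c16: CDB Add1=-48 | r0:32,r1:Add3,r2:-48,r3:4,r4:Mul1
c17: CDB Mul1=-8 | r0:32,r1:Add3,r2:-48,r3:4,r4:-8
c18: - | r0:32,r1:Add3,r2:-48,r3:4,r4:-8
c19: - | r0:32,r1:Add3,r2:-48,r3:4,r4:-8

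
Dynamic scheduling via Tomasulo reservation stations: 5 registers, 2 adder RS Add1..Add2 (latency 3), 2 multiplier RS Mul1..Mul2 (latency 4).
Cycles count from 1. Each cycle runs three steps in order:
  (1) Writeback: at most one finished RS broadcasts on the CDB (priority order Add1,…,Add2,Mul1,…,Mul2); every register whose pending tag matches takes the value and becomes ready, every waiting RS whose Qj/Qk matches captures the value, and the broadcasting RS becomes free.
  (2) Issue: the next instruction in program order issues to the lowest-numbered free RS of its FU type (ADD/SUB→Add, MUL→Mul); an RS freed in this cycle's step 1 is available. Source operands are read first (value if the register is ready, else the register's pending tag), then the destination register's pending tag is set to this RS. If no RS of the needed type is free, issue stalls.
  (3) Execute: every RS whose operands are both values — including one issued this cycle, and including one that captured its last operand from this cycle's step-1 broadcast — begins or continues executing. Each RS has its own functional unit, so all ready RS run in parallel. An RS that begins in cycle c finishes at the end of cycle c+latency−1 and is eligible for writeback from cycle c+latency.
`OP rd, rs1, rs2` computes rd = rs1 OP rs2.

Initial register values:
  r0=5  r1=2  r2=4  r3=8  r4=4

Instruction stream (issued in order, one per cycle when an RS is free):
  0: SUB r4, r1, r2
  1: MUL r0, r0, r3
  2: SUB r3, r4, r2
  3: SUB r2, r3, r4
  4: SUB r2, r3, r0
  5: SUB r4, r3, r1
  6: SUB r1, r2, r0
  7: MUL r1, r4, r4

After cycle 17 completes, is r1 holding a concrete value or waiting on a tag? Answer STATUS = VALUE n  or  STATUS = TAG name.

STATUS = VALUE 64

  c1: issue SUB r4<-Add1  regs: r0:5,r1:2,r2:4,r3:8,r4:Add1
  c2: issue MUL r0<-Mul1  regs: r0:Mul1,r1:2,r2:4,r3:8,r4:Add1
  c3: issue SUB r3<-Add2  regs: r0:Mul1,r1:2,r2:4,r3:Add2,r4:Add1
  c4: CDB Add1=-2; issue SUB r2<-Add1  regs: r0:Mul1,r1:2,r2:Add1,r3:Add2,r4:-2
  c5: stall  regs: r0:Mul1,r1:2,r2:Add1,r3:Add2,r4:-2
  c6: CDB Mul1=40; stall  regs: r0:40,r1:2,r2:Add1,r3:Add2,r4:-2
  c7: CDB Add2=-6; issue SUB r2<-Add2  regs: r0:40,r1:2,r2:Add2,r3:-6,r4:-2
  c8: stall  regs: r0:40,r1:2,r2:Add2,r3:-6,r4:-2
  c9: stall  regs: r0:40,r1:2,r2:Add2,r3:-6,r4:-2
  c10: CDB Add1=-4; issue SUB r4<-Add1  regs: r0:40,r1:2,r2:Add2,r3:-6,r4:Add1
  c11: CDB Add2=-46; issue SUB r1<-Add2  regs: r0:40,r1:Add2,r2:-46,r3:-6,r4:Add1
  c12: issue MUL r1<-Mul1  regs: r0:40,r1:Mul1,r2:-46,r3:-6,r4:Add1
  c13: CDB Add1=-8  regs: r0:40,r1:Mul1,r2:-46,r3:-6,r4:-8
  c14: CDB Add2=-86  regs: r0:40,r1:Mul1,r2:-46,r3:-6,r4:-8
  c15: -  regs: r0:40,r1:Mul1,r2:-46,r3:-6,r4:-8
  c16: -  regs: r0:40,r1:Mul1,r2:-46,r3:-6,r4:-8
  c17: CDB Mul1=64  regs: r0:40,r1:64,r2:-46,r3:-6,r4:-8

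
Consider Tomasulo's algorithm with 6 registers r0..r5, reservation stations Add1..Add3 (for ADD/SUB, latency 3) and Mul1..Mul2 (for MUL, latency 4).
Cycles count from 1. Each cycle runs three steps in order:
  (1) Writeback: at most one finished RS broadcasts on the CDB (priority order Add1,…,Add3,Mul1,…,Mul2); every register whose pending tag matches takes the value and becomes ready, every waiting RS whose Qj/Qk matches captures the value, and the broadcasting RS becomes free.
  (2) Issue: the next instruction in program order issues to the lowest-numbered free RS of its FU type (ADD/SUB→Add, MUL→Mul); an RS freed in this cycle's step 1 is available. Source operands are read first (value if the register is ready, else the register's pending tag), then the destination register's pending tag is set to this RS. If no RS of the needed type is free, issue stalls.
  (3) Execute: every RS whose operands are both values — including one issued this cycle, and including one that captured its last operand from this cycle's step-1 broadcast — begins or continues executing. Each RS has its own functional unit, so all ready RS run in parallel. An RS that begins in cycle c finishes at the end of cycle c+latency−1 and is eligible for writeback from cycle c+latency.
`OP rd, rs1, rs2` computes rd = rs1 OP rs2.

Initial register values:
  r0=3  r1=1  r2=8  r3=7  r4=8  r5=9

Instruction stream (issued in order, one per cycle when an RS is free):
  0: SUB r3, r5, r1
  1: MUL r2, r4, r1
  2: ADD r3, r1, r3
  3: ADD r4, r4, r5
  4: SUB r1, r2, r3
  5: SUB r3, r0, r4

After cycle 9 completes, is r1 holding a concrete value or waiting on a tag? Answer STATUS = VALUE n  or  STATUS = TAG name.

STATUS = TAG Add3

c1: issue SUB r3<-Add1 | r0:3,r1:1,r2:8,r3:Add1,r4:8,r5:9
c2: issue MUL r2<-Mul1 | r0:3,r1:1,r2:Mul1,r3:Add1,r4:8,r5:9
c3: issue ADD r3<-Add2 | r0:3,r1:1,r2:Mul1,r3:Add2,r4:8,r5:9
c4: CDB Add1=8; issue ADD r4<-Add1 | r0:3,r1:1,r2:Mul1,r3:Add2,r4:Add1,r5:9
c5: issue SUB r1<-Add3 | r0:3,r1:Add3,r2:Mul1,r3:Add2,r4:Add1,r5:9
c6: CDB Mul1=8; stall | r0:3,r1:Add3,r2:8,r3:Add2,r4:Add1,r5:9
c7: CDB Add1=17; issue SUB r3<-Add1 | r0:3,r1:Add3,r2:8,r3:Add1,r4:17,r5:9
c8: CDB Add2=9 | r0:3,r1:Add3,r2:8,r3:Add1,r4:17,r5:9
c9: - | r0:3,r1:Add3,r2:8,r3:Add1,r4:17,r5:9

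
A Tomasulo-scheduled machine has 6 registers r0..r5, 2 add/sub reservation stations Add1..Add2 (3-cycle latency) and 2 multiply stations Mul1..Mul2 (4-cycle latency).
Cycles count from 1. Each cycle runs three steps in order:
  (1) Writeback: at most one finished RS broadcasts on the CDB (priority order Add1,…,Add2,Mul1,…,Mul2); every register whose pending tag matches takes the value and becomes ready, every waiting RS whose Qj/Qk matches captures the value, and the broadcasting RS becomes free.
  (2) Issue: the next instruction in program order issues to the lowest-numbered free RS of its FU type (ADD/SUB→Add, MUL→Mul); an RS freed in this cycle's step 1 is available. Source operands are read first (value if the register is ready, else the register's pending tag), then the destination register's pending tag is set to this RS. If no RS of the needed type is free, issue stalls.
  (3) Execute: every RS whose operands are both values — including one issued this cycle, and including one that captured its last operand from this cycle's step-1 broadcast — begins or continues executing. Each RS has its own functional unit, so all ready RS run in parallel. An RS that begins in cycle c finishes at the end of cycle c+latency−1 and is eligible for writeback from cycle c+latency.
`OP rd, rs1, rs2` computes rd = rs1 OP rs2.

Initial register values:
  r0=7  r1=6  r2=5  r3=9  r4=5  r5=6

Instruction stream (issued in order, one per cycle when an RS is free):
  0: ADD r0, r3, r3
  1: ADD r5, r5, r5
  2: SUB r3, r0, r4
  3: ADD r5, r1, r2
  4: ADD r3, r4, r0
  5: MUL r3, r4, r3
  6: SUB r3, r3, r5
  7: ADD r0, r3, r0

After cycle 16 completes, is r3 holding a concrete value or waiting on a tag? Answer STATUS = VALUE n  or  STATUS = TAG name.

cycle 1: issue ADD r0<-Add1 // r0:Add1,r1:6,r2:5,r3:9,r4:5,r5:6
cycle 2: issue ADD r5<-Add2 // r0:Add1,r1:6,r2:5,r3:9,r4:5,r5:Add2
cycle 3: stall // r0:Add1,r1:6,r2:5,r3:9,r4:5,r5:Add2
cycle 4: CDB Add1=18; issue SUB r3<-Add1 // r0:18,r1:6,r2:5,r3:Add1,r4:5,r5:Add2
cycle 5: CDB Add2=12; issue ADD r5<-Add2 // r0:18,r1:6,r2:5,r3:Add1,r4:5,r5:Add2
cycle 6: stall // r0:18,r1:6,r2:5,r3:Add1,r4:5,r5:Add2
cycle 7: CDB Add1=13; issue ADD r3<-Add1 // r0:18,r1:6,r2:5,r3:Add1,r4:5,r5:Add2
cycle 8: CDB Add2=11; issue MUL r3<-Mul1 // r0:18,r1:6,r2:5,r3:Mul1,r4:5,r5:11
cycle 9: issue SUB r3<-Add2 // r0:18,r1:6,r2:5,r3:Add2,r4:5,r5:11
cycle 10: CDB Add1=23; issue ADD r0<-Add1 // r0:Add1,r1:6,r2:5,r3:Add2,r4:5,r5:11
cycle 11: - // r0:Add1,r1:6,r2:5,r3:Add2,r4:5,r5:11
cycle 12: - // r0:Add1,r1:6,r2:5,r3:Add2,r4:5,r5:11
cycle 13: - // r0:Add1,r1:6,r2:5,r3:Add2,r4:5,r5:11
cycle 14: CDB Mul1=115 // r0:Add1,r1:6,r2:5,r3:Add2,r4:5,r5:11
cycle 15: - // r0:Add1,r1:6,r2:5,r3:Add2,r4:5,r5:11
cycle 16: - // r0:Add1,r1:6,r2:5,r3:Add2,r4:5,r5:11

STATUS = TAG Add2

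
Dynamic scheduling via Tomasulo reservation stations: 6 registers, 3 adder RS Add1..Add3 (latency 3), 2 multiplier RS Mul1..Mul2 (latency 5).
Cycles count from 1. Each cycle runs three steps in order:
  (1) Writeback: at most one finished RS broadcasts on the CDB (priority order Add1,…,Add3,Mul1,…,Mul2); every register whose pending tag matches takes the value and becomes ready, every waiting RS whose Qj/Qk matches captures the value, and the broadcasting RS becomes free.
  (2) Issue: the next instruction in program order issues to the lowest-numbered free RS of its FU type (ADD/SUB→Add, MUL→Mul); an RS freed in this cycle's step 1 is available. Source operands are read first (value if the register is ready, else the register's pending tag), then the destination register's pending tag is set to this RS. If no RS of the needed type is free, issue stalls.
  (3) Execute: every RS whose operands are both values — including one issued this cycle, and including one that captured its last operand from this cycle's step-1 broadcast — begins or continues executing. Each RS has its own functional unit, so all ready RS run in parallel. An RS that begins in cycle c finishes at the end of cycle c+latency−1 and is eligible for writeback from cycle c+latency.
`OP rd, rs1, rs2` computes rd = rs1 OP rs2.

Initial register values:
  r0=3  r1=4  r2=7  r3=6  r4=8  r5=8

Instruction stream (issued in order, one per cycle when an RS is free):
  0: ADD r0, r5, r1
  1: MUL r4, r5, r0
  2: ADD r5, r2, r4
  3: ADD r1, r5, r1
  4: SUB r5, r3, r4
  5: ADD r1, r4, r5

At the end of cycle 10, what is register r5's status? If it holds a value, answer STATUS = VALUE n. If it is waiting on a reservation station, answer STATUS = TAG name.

  c1: issue ADD r0<-Add1  regs: r0:Add1,r1:4,r2:7,r3:6,r4:8,r5:8
  c2: issue MUL r4<-Mul1  regs: r0:Add1,r1:4,r2:7,r3:6,r4:Mul1,r5:8
  c3: issue ADD r5<-Add2  regs: r0:Add1,r1:4,r2:7,r3:6,r4:Mul1,r5:Add2
  c4: CDB Add1=12; issue ADD r1<-Add1  regs: r0:12,r1:Add1,r2:7,r3:6,r4:Mul1,r5:Add2
  c5: issue SUB r5<-Add3  regs: r0:12,r1:Add1,r2:7,r3:6,r4:Mul1,r5:Add3
  c6: stall  regs: r0:12,r1:Add1,r2:7,r3:6,r4:Mul1,r5:Add3
  c7: stall  regs: r0:12,r1:Add1,r2:7,r3:6,r4:Mul1,r5:Add3
  c8: stall  regs: r0:12,r1:Add1,r2:7,r3:6,r4:Mul1,r5:Add3
  c9: CDB Mul1=96; stall  regs: r0:12,r1:Add1,r2:7,r3:6,r4:96,r5:Add3
  c10: stall  regs: r0:12,r1:Add1,r2:7,r3:6,r4:96,r5:Add3

STATUS = TAG Add3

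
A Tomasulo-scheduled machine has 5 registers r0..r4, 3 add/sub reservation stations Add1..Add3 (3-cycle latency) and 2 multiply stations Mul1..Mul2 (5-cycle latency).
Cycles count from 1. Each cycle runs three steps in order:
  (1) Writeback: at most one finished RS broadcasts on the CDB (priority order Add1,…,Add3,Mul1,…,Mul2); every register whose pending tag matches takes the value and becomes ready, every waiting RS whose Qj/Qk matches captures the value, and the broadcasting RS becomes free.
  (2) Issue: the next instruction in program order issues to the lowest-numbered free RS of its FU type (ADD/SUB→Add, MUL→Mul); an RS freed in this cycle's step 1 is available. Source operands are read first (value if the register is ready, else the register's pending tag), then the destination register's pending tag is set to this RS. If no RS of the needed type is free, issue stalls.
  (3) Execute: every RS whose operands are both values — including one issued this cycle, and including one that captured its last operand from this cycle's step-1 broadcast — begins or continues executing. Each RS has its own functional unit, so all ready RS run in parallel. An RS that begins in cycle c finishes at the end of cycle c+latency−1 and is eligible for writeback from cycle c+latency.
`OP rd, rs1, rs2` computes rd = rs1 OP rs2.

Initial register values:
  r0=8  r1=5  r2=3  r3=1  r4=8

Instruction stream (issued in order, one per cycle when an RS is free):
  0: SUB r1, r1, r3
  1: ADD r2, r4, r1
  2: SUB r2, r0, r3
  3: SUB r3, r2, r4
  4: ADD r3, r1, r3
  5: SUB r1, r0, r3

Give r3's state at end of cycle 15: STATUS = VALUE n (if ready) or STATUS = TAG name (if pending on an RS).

STATUS = VALUE 3

  c1: issue SUB r1<-Add1  regs: r0:8,r1:Add1,r2:3,r3:1,r4:8
  c2: issue ADD r2<-Add2  regs: r0:8,r1:Add1,r2:Add2,r3:1,r4:8
  c3: issue SUB r2<-Add3  regs: r0:8,r1:Add1,r2:Add3,r3:1,r4:8
  c4: CDB Add1=4; issue SUB r3<-Add1  regs: r0:8,r1:4,r2:Add3,r3:Add1,r4:8
  c5: stall  regs: r0:8,r1:4,r2:Add3,r3:Add1,r4:8
  c6: CDB Add3=7; issue ADD r3<-Add3  regs: r0:8,r1:4,r2:7,r3:Add3,r4:8
  c7: CDB Add2=12; issue SUB r1<-Add2  regs: r0:8,r1:Add2,r2:7,r3:Add3,r4:8
  c8: -  regs: r0:8,r1:Add2,r2:7,r3:Add3,r4:8
  c9: CDB Add1=-1  regs: r0:8,r1:Add2,r2:7,r3:Add3,r4:8
  c10: -  regs: r0:8,r1:Add2,r2:7,r3:Add3,r4:8
  c11: -  regs: r0:8,r1:Add2,r2:7,r3:Add3,r4:8
  c12: CDB Add3=3  regs: r0:8,r1:Add2,r2:7,r3:3,r4:8
  c13: -  regs: r0:8,r1:Add2,r2:7,r3:3,r4:8
  c14: -  regs: r0:8,r1:Add2,r2:7,r3:3,r4:8
  c15: CDB Add2=5  regs: r0:8,r1:5,r2:7,r3:3,r4:8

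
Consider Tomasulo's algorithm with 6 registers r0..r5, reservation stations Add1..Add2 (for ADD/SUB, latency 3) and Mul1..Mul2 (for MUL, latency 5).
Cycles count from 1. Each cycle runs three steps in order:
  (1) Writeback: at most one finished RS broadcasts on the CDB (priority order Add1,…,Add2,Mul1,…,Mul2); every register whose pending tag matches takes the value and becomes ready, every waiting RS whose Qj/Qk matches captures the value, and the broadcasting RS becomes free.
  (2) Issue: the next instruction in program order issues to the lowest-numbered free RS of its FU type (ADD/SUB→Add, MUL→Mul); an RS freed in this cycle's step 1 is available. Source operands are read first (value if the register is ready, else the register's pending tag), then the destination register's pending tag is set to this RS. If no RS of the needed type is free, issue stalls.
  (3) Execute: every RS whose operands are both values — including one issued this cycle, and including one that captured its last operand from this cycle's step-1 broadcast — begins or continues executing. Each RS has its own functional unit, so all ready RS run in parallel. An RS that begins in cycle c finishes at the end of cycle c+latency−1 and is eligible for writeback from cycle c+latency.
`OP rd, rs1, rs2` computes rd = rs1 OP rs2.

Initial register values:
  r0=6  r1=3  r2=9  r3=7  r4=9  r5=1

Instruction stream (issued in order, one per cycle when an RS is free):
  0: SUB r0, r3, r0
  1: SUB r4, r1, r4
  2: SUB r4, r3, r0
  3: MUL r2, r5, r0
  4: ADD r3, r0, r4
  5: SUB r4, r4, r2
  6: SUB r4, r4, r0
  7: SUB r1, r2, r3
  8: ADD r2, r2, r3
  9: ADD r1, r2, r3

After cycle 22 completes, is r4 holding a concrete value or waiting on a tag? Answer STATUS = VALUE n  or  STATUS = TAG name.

cycle 1: issue SUB r0<-Add1 // r0:Add1,r1:3,r2:9,r3:7,r4:9,r5:1
cycle 2: issue SUB r4<-Add2 // r0:Add1,r1:3,r2:9,r3:7,r4:Add2,r5:1
cycle 3: stall // r0:Add1,r1:3,r2:9,r3:7,r4:Add2,r5:1
cycle 4: CDB Add1=1; issue SUB r4<-Add1 // r0:1,r1:3,r2:9,r3:7,r4:Add1,r5:1
cycle 5: CDB Add2=-6; issue MUL r2<-Mul1 // r0:1,r1:3,r2:Mul1,r3:7,r4:Add1,r5:1
cycle 6: issue ADD r3<-Add2 // r0:1,r1:3,r2:Mul1,r3:Add2,r4:Add1,r5:1
cycle 7: CDB Add1=6; issue SUB r4<-Add1 // r0:1,r1:3,r2:Mul1,r3:Add2,r4:Add1,r5:1
cycle 8: stall // r0:1,r1:3,r2:Mul1,r3:Add2,r4:Add1,r5:1
cycle 9: stall // r0:1,r1:3,r2:Mul1,r3:Add2,r4:Add1,r5:1
cycle 10: CDB Add2=7; issue SUB r4<-Add2 // r0:1,r1:3,r2:Mul1,r3:7,r4:Add2,r5:1
cycle 11: CDB Mul1=1; stall // r0:1,r1:3,r2:1,r3:7,r4:Add2,r5:1
cycle 12: stall // r0:1,r1:3,r2:1,r3:7,r4:Add2,r5:1
cycle 13: stall // r0:1,r1:3,r2:1,r3:7,r4:Add2,r5:1
cycle 14: CDB Add1=5; issue SUB r1<-Add1 // r0:1,r1:Add1,r2:1,r3:7,r4:Add2,r5:1
cycle 15: stall // r0:1,r1:Add1,r2:1,r3:7,r4:Add2,r5:1
cycle 16: stall // r0:1,r1:Add1,r2:1,r3:7,r4:Add2,r5:1
cycle 17: CDB Add1=-6; issue ADD r2<-Add1 // r0:1,r1:-6,r2:Add1,r3:7,r4:Add2,r5:1
cycle 18: CDB Add2=4; issue ADD r1<-Add2 // r0:1,r1:Add2,r2:Add1,r3:7,r4:4,r5:1
cycle 19: - // r0:1,r1:Add2,r2:Add1,r3:7,r4:4,r5:1
cycle 20: CDB Add1=8 // r0:1,r1:Add2,r2:8,r3:7,r4:4,r5:1
cycle 21: - // r0:1,r1:Add2,r2:8,r3:7,r4:4,r5:1
cycle 22: - // r0:1,r1:Add2,r2:8,r3:7,r4:4,r5:1

STATUS = VALUE 4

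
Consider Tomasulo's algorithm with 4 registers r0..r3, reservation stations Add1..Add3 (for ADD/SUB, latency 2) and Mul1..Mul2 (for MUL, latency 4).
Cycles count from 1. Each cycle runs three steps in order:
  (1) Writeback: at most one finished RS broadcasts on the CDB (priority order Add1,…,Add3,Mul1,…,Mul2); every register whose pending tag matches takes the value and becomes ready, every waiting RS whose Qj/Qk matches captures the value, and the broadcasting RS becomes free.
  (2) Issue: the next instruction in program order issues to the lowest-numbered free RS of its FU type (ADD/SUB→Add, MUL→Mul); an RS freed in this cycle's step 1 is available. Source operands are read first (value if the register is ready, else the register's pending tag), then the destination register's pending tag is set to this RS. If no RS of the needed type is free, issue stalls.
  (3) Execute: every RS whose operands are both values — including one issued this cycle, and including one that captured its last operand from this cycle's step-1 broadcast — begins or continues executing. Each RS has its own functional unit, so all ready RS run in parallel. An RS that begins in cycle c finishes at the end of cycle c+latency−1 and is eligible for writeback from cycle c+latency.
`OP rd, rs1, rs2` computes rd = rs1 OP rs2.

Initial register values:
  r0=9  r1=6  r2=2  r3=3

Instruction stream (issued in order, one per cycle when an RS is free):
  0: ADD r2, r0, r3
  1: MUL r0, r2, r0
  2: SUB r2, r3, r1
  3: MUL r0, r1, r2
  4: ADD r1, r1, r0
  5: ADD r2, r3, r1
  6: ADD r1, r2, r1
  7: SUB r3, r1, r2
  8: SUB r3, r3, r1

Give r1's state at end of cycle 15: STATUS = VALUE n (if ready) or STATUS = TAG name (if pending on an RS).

STATUS = VALUE -21

  c1: issue ADD r2<-Add1  regs: r0:9,r1:6,r2:Add1,r3:3
  c2: issue MUL r0<-Mul1  regs: r0:Mul1,r1:6,r2:Add1,r3:3
  c3: CDB Add1=12; issue SUB r2<-Add1  regs: r0:Mul1,r1:6,r2:Add1,r3:3
  c4: issue MUL r0<-Mul2  regs: r0:Mul2,r1:6,r2:Add1,r3:3
  c5: CDB Add1=-3; issue ADD r1<-Add1  regs: r0:Mul2,r1:Add1,r2:-3,r3:3
  c6: issue ADD r2<-Add2  regs: r0:Mul2,r1:Add1,r2:Add2,r3:3
  c7: CDB Mul1=108; issue ADD r1<-Add3  regs: r0:Mul2,r1:Add3,r2:Add2,r3:3
  c8: stall  regs: r0:Mul2,r1:Add3,r2:Add2,r3:3
  c9: CDB Mul2=-18; stall  regs: r0:-18,r1:Add3,r2:Add2,r3:3
  c10: stall  regs: r0:-18,r1:Add3,r2:Add2,r3:3
  c11: CDB Add1=-12; issue SUB r3<-Add1  regs: r0:-18,r1:Add3,r2:Add2,r3:Add1
  c12: stall  regs: r0:-18,r1:Add3,r2:Add2,r3:Add1
  c13: CDB Add2=-9; issue SUB r3<-Add2  regs: r0:-18,r1:Add3,r2:-9,r3:Add2
  c14: -  regs: r0:-18,r1:Add3,r2:-9,r3:Add2
  c15: CDB Add3=-21  regs: r0:-18,r1:-21,r2:-9,r3:Add2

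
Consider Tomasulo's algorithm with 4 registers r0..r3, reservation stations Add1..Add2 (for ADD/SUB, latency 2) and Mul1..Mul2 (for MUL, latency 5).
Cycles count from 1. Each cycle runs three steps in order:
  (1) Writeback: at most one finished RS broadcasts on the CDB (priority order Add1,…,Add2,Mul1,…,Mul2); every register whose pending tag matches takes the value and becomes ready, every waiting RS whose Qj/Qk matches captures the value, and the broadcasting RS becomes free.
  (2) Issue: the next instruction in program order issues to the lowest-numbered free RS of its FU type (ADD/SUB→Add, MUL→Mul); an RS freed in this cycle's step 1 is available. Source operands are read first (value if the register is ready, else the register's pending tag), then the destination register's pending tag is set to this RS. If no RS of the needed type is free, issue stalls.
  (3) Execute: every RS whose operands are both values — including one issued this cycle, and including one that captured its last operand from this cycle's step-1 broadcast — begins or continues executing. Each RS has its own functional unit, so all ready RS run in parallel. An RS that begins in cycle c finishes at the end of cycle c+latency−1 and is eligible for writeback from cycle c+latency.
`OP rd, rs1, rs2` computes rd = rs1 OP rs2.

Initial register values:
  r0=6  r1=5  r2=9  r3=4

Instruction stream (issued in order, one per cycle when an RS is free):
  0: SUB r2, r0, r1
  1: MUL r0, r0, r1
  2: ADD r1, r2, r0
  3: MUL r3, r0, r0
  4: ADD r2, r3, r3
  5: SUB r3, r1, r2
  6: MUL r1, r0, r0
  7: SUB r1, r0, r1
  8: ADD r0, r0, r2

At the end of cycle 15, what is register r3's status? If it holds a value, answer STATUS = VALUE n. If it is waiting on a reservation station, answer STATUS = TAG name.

cycle 1: issue SUB r2<-Add1 // r0:6,r1:5,r2:Add1,r3:4
cycle 2: issue MUL r0<-Mul1 // r0:Mul1,r1:5,r2:Add1,r3:4
cycle 3: CDB Add1=1; issue ADD r1<-Add1 // r0:Mul1,r1:Add1,r2:1,r3:4
cycle 4: issue MUL r3<-Mul2 // r0:Mul1,r1:Add1,r2:1,r3:Mul2
cycle 5: issue ADD r2<-Add2 // r0:Mul1,r1:Add1,r2:Add2,r3:Mul2
cycle 6: stall // r0:Mul1,r1:Add1,r2:Add2,r3:Mul2
cycle 7: CDB Mul1=30; stall // r0:30,r1:Add1,r2:Add2,r3:Mul2
cycle 8: stall // r0:30,r1:Add1,r2:Add2,r3:Mul2
cycle 9: CDB Add1=31; issue SUB r3<-Add1 // r0:30,r1:31,r2:Add2,r3:Add1
cycle 10: issue MUL r1<-Mul1 // r0:30,r1:Mul1,r2:Add2,r3:Add1
cycle 11: stall // r0:30,r1:Mul1,r2:Add2,r3:Add1
cycle 12: CDB Mul2=900; stall // r0:30,r1:Mul1,r2:Add2,r3:Add1
cycle 13: stall // r0:30,r1:Mul1,r2:Add2,r3:Add1
cycle 14: CDB Add2=1800; issue SUB r1<-Add2 // r0:30,r1:Add2,r2:1800,r3:Add1
cycle 15: CDB Mul1=900; stall // r0:30,r1:Add2,r2:1800,r3:Add1

STATUS = TAG Add1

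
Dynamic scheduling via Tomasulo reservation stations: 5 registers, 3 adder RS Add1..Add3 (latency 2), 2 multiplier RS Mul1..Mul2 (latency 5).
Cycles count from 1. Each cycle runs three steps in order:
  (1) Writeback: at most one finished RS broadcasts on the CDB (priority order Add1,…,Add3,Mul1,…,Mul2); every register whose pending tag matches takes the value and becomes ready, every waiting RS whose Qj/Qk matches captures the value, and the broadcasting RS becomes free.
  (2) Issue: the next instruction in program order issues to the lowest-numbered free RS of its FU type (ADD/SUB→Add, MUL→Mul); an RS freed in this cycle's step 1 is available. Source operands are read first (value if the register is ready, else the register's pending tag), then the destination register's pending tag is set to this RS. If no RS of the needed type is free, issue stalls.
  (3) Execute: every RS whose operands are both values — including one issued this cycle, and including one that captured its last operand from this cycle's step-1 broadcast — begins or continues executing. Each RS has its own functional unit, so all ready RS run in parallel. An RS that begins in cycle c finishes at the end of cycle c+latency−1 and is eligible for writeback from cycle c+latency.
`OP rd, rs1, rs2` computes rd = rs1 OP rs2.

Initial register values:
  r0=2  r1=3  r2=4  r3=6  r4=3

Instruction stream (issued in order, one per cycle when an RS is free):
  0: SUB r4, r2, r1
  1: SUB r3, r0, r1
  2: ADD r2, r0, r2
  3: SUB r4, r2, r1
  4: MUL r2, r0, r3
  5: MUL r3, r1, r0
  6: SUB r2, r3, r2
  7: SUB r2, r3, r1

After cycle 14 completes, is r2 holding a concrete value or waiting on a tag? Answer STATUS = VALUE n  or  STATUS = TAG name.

STATUS = VALUE 3

c1: issue SUB r4<-Add1 | r0:2,r1:3,r2:4,r3:6,r4:Add1
c2: issue SUB r3<-Add2 | r0:2,r1:3,r2:4,r3:Add2,r4:Add1
c3: CDB Add1=1; issue ADD r2<-Add1 | r0:2,r1:3,r2:Add1,r3:Add2,r4:1
c4: CDB Add2=-1; issue SUB r4<-Add2 | r0:2,r1:3,r2:Add1,r3:-1,r4:Add2
c5: CDB Add1=6; issue MUL r2<-Mul1 | r0:2,r1:3,r2:Mul1,r3:-1,r4:Add2
c6: issue MUL r3<-Mul2 | r0:2,r1:3,r2:Mul1,r3:Mul2,r4:Add2
c7: CDB Add2=3; issue SUB r2<-Add1 | r0:2,r1:3,r2:Add1,r3:Mul2,r4:3
c8: issue SUB r2<-Add2 | r0:2,r1:3,r2:Add2,r3:Mul2,r4:3
c9: - | r0:2,r1:3,r2:Add2,r3:Mul2,r4:3
c10: CDB Mul1=-2 | r0:2,r1:3,r2:Add2,r3:Mul2,r4:3
c11: CDB Mul2=6 | r0:2,r1:3,r2:Add2,r3:6,r4:3
c12: - | r0:2,r1:3,r2:Add2,r3:6,r4:3
c13: CDB Add1=8 | r0:2,r1:3,r2:Add2,r3:6,r4:3
c14: CDB Add2=3 | r0:2,r1:3,r2:3,r3:6,r4:3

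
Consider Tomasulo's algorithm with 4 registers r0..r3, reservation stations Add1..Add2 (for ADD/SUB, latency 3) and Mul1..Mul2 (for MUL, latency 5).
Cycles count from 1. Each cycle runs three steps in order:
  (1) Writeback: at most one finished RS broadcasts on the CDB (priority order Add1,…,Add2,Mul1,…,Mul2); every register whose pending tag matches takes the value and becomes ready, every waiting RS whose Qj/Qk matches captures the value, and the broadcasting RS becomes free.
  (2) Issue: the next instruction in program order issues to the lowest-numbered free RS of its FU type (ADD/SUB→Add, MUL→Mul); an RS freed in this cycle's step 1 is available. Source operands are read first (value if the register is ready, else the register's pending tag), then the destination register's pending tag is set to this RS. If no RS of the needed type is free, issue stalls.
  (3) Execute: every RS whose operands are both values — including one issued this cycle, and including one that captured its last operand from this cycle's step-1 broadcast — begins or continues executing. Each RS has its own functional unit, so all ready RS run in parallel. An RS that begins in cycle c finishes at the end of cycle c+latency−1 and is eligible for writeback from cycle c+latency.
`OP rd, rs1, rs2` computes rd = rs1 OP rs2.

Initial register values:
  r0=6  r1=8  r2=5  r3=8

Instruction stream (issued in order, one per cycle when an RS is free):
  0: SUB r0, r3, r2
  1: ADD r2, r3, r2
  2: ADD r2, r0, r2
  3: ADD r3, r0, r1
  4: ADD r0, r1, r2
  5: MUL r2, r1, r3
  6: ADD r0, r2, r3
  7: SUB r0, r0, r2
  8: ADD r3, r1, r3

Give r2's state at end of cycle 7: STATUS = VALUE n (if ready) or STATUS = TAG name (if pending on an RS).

STATUS = TAG Add1

c1: issue SUB r0<-Add1 | r0:Add1,r1:8,r2:5,r3:8
c2: issue ADD r2<-Add2 | r0:Add1,r1:8,r2:Add2,r3:8
c3: stall | r0:Add1,r1:8,r2:Add2,r3:8
c4: CDB Add1=3; issue ADD r2<-Add1 | r0:3,r1:8,r2:Add1,r3:8
c5: CDB Add2=13; issue ADD r3<-Add2 | r0:3,r1:8,r2:Add1,r3:Add2
c6: stall | r0:3,r1:8,r2:Add1,r3:Add2
c7: stall | r0:3,r1:8,r2:Add1,r3:Add2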